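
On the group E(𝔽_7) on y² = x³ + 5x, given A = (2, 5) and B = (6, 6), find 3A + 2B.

(2, 5)

First 3A:
Repeated addition: build up to 3A.
2A: tangent at (2, 5): λ = (3·2² + 5)/(2·5) ≡ 3/3. 3⁻¹ ≡ 5 (mod 7), so λ ≡ 3·5 ≡ 1.
  x = λ² - 2 - 2 = 1 - 4 ≡ 4; y = λ·(2 - 4) - 5 ≡ 0. → (4, 0)
3A: (4, 0) + (2, 5). λ = (5 - 0)/(2 - 4) ≡ 5/5 mod 7. 5⁻¹ ≡ 3 (mod 7) since 5·3 = 15 ≡ 1, so λ ≡ 1.
  x = λ² - 4 - 2 = 1 - 6 ≡ 2; y = λ·(4 - 2) - 0 ≡ 2. → (2, 2)
3A = (2, 2).
Next 2B:
Repeated addition: build up to 2B.
2B: tangent at (6, 6): λ = (3·6² + 5)/(2·6) ≡ 1/5. 5⁻¹ ≡ 3 (mod 7) since 5·3 = 15 ≡ 1, so λ ≡ 1·3 ≡ 3.
  x = λ² - 6 - 6 = 9 - 12 ≡ 4; y = λ·(6 - 4) - 6 ≡ 0. → (4, 0)
2B = (4, 0).
Finally 3A + 2B:
(2, 2) + (4, 0). λ = (0 - 2)/(4 - 2) ≡ 5/2 mod 7. 2⁻¹ ≡ 4 (mod 7), so λ ≡ 6.
  x = λ² - 2 - 4 = 36 - 6 ≡ 2; y = λ·(2 - 2) - 2 ≡ 5. → (2, 5)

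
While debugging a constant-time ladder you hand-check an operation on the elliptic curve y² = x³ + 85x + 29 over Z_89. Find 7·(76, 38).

(70, 59)

Write Q = (76, 38).
Repeated addition: build up to 7Q.
2Q: tangent at (76, 38): λ = (3·76² + 85)/(2·38) ≡ 58/76. 76⁻¹ ≡ 41 (mod 89), so λ ≡ 58·41 ≡ 64.
  x = λ² - 76 - 76 = 4096 - 152 ≡ 28; y = λ·(76 - 28) - 38 ≡ 8. → (28, 8)
3Q: (28, 8) + (76, 38). λ = (38 - 8)/(76 - 28) ≡ 30/48 mod 89. 48⁻¹ ≡ 13 (mod 89), so λ ≡ 34.
  x = λ² - 28 - 76 = 1156 - 104 ≡ 73; y = λ·(28 - 73) - 8 ≡ 64. → (73, 64)
4Q: (73, 64) + (76, 38). λ = (38 - 64)/(76 - 73) ≡ 63/3 mod 89. 3⁻¹ ≡ 30 (mod 89), so λ ≡ 21.
  x = λ² - 73 - 76 = 441 - 149 ≡ 25; y = λ·(73 - 25) - 64 ≡ 54. → (25, 54)
5Q: (25, 54) + (76, 38). λ = (38 - 54)/(76 - 25) ≡ 73/51 mod 89. 51⁻¹ ≡ 7 (mod 89), so λ ≡ 66.
  x = λ² - 25 - 76 = 4356 - 101 ≡ 72; y = λ·(25 - 72) - 54 ≡ 48. → (72, 48)
6Q: (72, 48) + (76, 38). λ = (38 - 48)/(76 - 72) ≡ 79/4 mod 89. 4⁻¹ ≡ 67 (mod 89), so λ ≡ 42.
  x = λ² - 72 - 76 = 1764 - 148 ≡ 14; y = λ·(72 - 14) - 48 ≡ 74. → (14, 74)
7Q: (14, 74) + (76, 38). λ = (38 - 74)/(76 - 14) ≡ 53/62 mod 89. 62⁻¹ ≡ 56 (mod 89), so λ ≡ 31.
  x = λ² - 14 - 76 = 961 - 90 ≡ 70; y = λ·(14 - 70) - 74 ≡ 59. → (70, 59)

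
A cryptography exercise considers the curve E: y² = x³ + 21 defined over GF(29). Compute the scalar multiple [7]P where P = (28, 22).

(12, 26)

Repeated addition: build up to 7P.
2P: tangent at (28, 22): λ = (3·28² + 0)/(2·22) ≡ 3/15. 15⁻¹ ≡ 2 (mod 29), so λ ≡ 3·2 ≡ 6.
  x = λ² - 28 - 28 = 36 - 56 ≡ 9; y = λ·(28 - 9) - 22 ≡ 5. → (9, 5)
3P: (9, 5) + (28, 22). λ = (22 - 5)/(28 - 9) ≡ 17/19 mod 29. 19⁻¹ ≡ 26 (mod 29), so λ ≡ 7.
  x = λ² - 9 - 28 = 49 - 37 ≡ 12; y = λ·(9 - 12) - 5 ≡ 3. → (12, 3)
4P: (12, 3) + (28, 22). λ = (22 - 3)/(28 - 12) ≡ 19/16 mod 29. 16⁻¹ ≡ 20 (mod 29), so λ ≡ 3.
  x = λ² - 12 - 28 = 9 - 40 ≡ 27; y = λ·(12 - 27) - 3 ≡ 10. → (27, 10)
5P: (27, 10) + (28, 22). λ = (22 - 10)/(28 - 27) ≡ 12/1 mod 29. 1⁻¹ ≡ 1 (mod 29), so λ ≡ 12.
  x = λ² - 27 - 28 = 144 - 55 ≡ 2; y = λ·(27 - 2) - 10 ≡ 0. → (2, 0)
6P: (2, 0) + (28, 22). λ = (22 - 0)/(28 - 2) ≡ 22/26 mod 29. 26⁻¹ ≡ 19 (mod 29) since 26·19 = 494 ≡ 1, so λ ≡ 12.
  x = λ² - 2 - 28 = 144 - 30 ≡ 27; y = λ·(2 - 27) - 0 ≡ 19. → (27, 19)
7P: (27, 19) + (28, 22). λ = (22 - 19)/(28 - 27) ≡ 3/1 mod 29. 1⁻¹ ≡ 1 (mod 29), so λ ≡ 3.
  x = λ² - 27 - 28 = 9 - 55 ≡ 12; y = λ·(27 - 12) - 19 ≡ 26. → (12, 26)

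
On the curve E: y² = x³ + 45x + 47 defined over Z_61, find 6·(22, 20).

(31, 60)

Write Q = (22, 20).
Repeated addition: build up to 6Q.
2Q: tangent at (22, 20): λ = (3·22² + 45)/(2·20) ≡ 33/40. 40⁻¹ ≡ 29 (mod 61), so λ ≡ 33·29 ≡ 42.
  x = λ² - 22 - 22 = 1764 - 44 ≡ 12; y = λ·(22 - 12) - 20 ≡ 34. → (12, 34)
3Q: (12, 34) + (22, 20). λ = (20 - 34)/(22 - 12) ≡ 47/10 mod 61. 10⁻¹ ≡ 55 (mod 61), so λ ≡ 23.
  x = λ² - 12 - 22 = 529 - 34 ≡ 7; y = λ·(12 - 7) - 34 ≡ 20. → (7, 20)
4Q: (7, 20) + (22, 20). λ = (20 - 20)/(22 - 7) ≡ 0/15 mod 61. 15⁻¹ ≡ 57 (mod 61), so λ ≡ 0.
  x = λ² - 7 - 22 = 0 - 29 ≡ 32; y = λ·(7 - 32) - 20 ≡ 41. → (32, 41)
5Q: (32, 41) + (22, 20). λ = (20 - 41)/(22 - 32) ≡ 40/51 mod 61. 51⁻¹ ≡ 6 (mod 61), so λ ≡ 57.
  x = λ² - 32 - 22 = 3249 - 54 ≡ 23; y = λ·(32 - 23) - 41 ≡ 45. → (23, 45)
6Q: (23, 45) + (22, 20). λ = (20 - 45)/(22 - 23) ≡ 36/60 mod 61. 60⁻¹ ≡ 60 (mod 61) since 60·60 = 3600 ≡ 1, so λ ≡ 25.
  x = λ² - 23 - 22 = 625 - 45 ≡ 31; y = λ·(23 - 31) - 45 ≡ 60. → (31, 60)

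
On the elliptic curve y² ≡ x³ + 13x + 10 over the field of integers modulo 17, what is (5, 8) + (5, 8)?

tangent at (5, 8): λ = (3·5² + 13)/(2·8) ≡ 3/16. 16⁻¹ ≡ 16 (mod 17), so λ ≡ 3·16 ≡ 14.
  x = λ² - 5 - 5 = 196 - 10 ≡ 16; y = λ·(5 - 16) - 8 ≡ 8. → (16, 8)

(16, 8)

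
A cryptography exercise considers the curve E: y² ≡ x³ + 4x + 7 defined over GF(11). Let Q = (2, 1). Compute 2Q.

tangent at (2, 1): λ = (3·2² + 4)/(2·1) ≡ 5/2. 2⁻¹ ≡ 6 (mod 11) since 2·6 = 12 ≡ 1, so λ ≡ 5·6 ≡ 8.
  x = λ² - 2 - 2 = 64 - 4 ≡ 5; y = λ·(2 - 5) - 1 ≡ 8. → (5, 8)

(5, 8)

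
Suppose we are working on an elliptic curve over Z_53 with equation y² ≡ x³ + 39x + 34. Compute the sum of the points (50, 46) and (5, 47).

(27, 43)

(50, 46) + (5, 47). λ = (47 - 46)/(5 - 50) ≡ 1/8 mod 53. 8⁻¹ ≡ 20 (mod 53), so λ ≡ 20.
  x = λ² - 50 - 5 = 400 - 55 ≡ 27; y = λ·(50 - 27) - 46 ≡ 43. → (27, 43)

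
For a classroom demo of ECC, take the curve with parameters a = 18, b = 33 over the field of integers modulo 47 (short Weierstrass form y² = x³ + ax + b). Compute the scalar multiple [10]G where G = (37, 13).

(37, 13)

Repeated addition: build up to 10G.
2G: tangent at (37, 13): λ = (3·37² + 18)/(2·13) ≡ 36/26. 26⁻¹ ≡ 38 (mod 47), so λ ≡ 36·38 ≡ 5.
  x = λ² - 37 - 37 = 25 - 74 ≡ 45; y = λ·(37 - 45) - 13 ≡ 41. → (45, 41)
3G: (45, 41) + (37, 13). λ = (13 - 41)/(37 - 45) ≡ 19/39 mod 47. 39⁻¹ ≡ 41 (mod 47), so λ ≡ 27.
  x = λ² - 45 - 37 = 729 - 82 ≡ 36; y = λ·(45 - 36) - 41 ≡ 14. → (36, 14)
4G: (36, 14) + (37, 13). λ = (13 - 14)/(37 - 36) ≡ 46/1 mod 47. 1⁻¹ ≡ 1 (mod 47), so λ ≡ 46.
  x = λ² - 36 - 37 = 2116 - 73 ≡ 22; y = λ·(36 - 22) - 14 ≡ 19. → (22, 19)
5G: (22, 19) + (37, 13). λ = (13 - 19)/(37 - 22) ≡ 41/15 mod 47. 15⁻¹ ≡ 22 (mod 47) since 15·22 = 330 ≡ 1, so λ ≡ 9.
  x = λ² - 22 - 37 = 81 - 59 ≡ 22; y = λ·(22 - 22) - 19 ≡ 28. → (22, 28)
6G: (22, 28) + (37, 13). λ = (13 - 28)/(37 - 22) ≡ 32/15 mod 47. 15⁻¹ ≡ 22 (mod 47) since 15·22 = 330 ≡ 1, so λ ≡ 46.
  x = λ² - 22 - 37 = 2116 - 59 ≡ 36; y = λ·(22 - 36) - 28 ≡ 33. → (36, 33)
7G: (36, 33) + (37, 13). λ = (13 - 33)/(37 - 36) ≡ 27/1 mod 47. 1⁻¹ ≡ 1 (mod 47) since 1·1 = 1 ≡ 1, so λ ≡ 27.
  x = λ² - 36 - 37 = 729 - 73 ≡ 45; y = λ·(36 - 45) - 33 ≡ 6. → (45, 6)
8G: (45, 6) + (37, 13). λ = (13 - 6)/(37 - 45) ≡ 7/39 mod 47. 39⁻¹ ≡ 41 (mod 47), so λ ≡ 5.
  x = λ² - 45 - 37 = 25 - 82 ≡ 37; y = λ·(45 - 37) - 6 ≡ 34. → (37, 34)
9G: (37, 34) + (37, 13): same x and y₁ ≡ -y₂, so the sum is O.
10G: O + (37, 13) = (37, 13) (identity).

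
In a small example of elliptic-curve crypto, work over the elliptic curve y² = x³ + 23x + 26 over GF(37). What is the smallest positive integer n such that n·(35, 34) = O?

8

2P: tangent at (35, 34): λ = (3·35² + 23)/(2·34) ≡ 35/31. 31⁻¹ ≡ 6 (mod 37) since 31·6 = 186 ≡ 1, so λ ≡ 35·6 ≡ 25.
  x = λ² - 35 - 35 = 625 - 70 ≡ 0; y = λ·(35 - 0) - 34 ≡ 27. → (0, 27)
3P: (0, 27) + (35, 34). λ = (34 - 27)/(35 - 0) ≡ 7/35 mod 37. 35⁻¹ ≡ 18 (mod 37), so λ ≡ 15.
  x = λ² - 0 - 35 = 225 - 35 ≡ 5; y = λ·(0 - 5) - 27 ≡ 9. → (5, 9)
4P: (5, 9) + (35, 34). λ = (34 - 9)/(35 - 5) ≡ 25/30 mod 37. 30⁻¹ ≡ 21 (mod 37), so λ ≡ 7.
  x = λ² - 5 - 35 = 49 - 40 ≡ 9; y = λ·(5 - 9) - 9 ≡ 0. → (9, 0)
5P: (9, 0) + (35, 34). λ = (34 - 0)/(35 - 9) ≡ 34/26 mod 37. 26⁻¹ ≡ 10 (mod 37), so λ ≡ 7.
  x = λ² - 9 - 35 = 49 - 44 ≡ 5; y = λ·(9 - 5) - 0 ≡ 28. → (5, 28)
6P: (5, 28) + (35, 34). λ = (34 - 28)/(35 - 5) ≡ 6/30 mod 37. 30⁻¹ ≡ 21 (mod 37), so λ ≡ 15.
  x = λ² - 5 - 35 = 225 - 40 ≡ 0; y = λ·(5 - 0) - 28 ≡ 10. → (0, 10)
7P: (0, 10) + (35, 34). λ = (34 - 10)/(35 - 0) ≡ 24/35 mod 37. 35⁻¹ ≡ 18 (mod 37), so λ ≡ 25.
  x = λ² - 0 - 35 = 625 - 35 ≡ 35; y = λ·(0 - 35) - 10 ≡ 3. → (35, 3)
8P: (35, 3) + (35, 34): same x and y₁ ≡ -y₂, so the sum is O.
8P = O, so the order is 8.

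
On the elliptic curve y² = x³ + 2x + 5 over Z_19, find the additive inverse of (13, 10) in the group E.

-(13, 10) = (13, -10 mod 19) = (13, 9).

(13, 9)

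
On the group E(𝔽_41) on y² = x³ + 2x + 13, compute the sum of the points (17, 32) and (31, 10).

(17, 32) + (31, 10). λ = (10 - 32)/(31 - 17) ≡ 19/14 mod 41. 14⁻¹ ≡ 3 (mod 41), so λ ≡ 16.
  x = λ² - 17 - 31 = 256 - 48 ≡ 3; y = λ·(17 - 3) - 32 ≡ 28. → (3, 28)

(3, 28)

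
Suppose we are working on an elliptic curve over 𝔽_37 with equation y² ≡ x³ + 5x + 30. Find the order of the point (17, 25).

9

2P: tangent at (17, 25): λ = (3·17² + 5)/(2·25) ≡ 21/13. 13⁻¹ ≡ 20 (mod 37), so λ ≡ 21·20 ≡ 13.
  x = λ² - 17 - 17 = 169 - 34 ≡ 24; y = λ·(17 - 24) - 25 ≡ 32. → (24, 32)
3P: (24, 32) + (17, 25). λ = (25 - 32)/(17 - 24) ≡ 30/30 mod 37. 30⁻¹ ≡ 21 (mod 37), so λ ≡ 1.
  x = λ² - 24 - 17 = 1 - 41 ≡ 34; y = λ·(24 - 34) - 32 ≡ 32. → (34, 32)
4P: (34, 32) + (17, 25). λ = (25 - 32)/(17 - 34) ≡ 30/20 mod 37. 20⁻¹ ≡ 13 (mod 37), so λ ≡ 20.
  x = λ² - 34 - 17 = 400 - 51 ≡ 16; y = λ·(34 - 16) - 32 ≡ 32. → (16, 32)
5P: (16, 32) + (17, 25). λ = (25 - 32)/(17 - 16) ≡ 30/1 mod 37. 1⁻¹ ≡ 1 (mod 37), so λ ≡ 30.
  x = λ² - 16 - 17 = 900 - 33 ≡ 16; y = λ·(16 - 16) - 32 ≡ 5. → (16, 5)
6P: (16, 5) + (17, 25). λ = (25 - 5)/(17 - 16) ≡ 20/1 mod 37. 1⁻¹ ≡ 1 (mod 37), so λ ≡ 20.
  x = λ² - 16 - 17 = 400 - 33 ≡ 34; y = λ·(16 - 34) - 5 ≡ 5. → (34, 5)
7P: (34, 5) + (17, 25). λ = (25 - 5)/(17 - 34) ≡ 20/20 mod 37. 20⁻¹ ≡ 13 (mod 37), so λ ≡ 1.
  x = λ² - 34 - 17 = 1 - 51 ≡ 24; y = λ·(34 - 24) - 5 ≡ 5. → (24, 5)
8P: (24, 5) + (17, 25). λ = (25 - 5)/(17 - 24) ≡ 20/30 mod 37. 30⁻¹ ≡ 21 (mod 37) since 30·21 = 630 ≡ 1, so λ ≡ 13.
  x = λ² - 24 - 17 = 169 - 41 ≡ 17; y = λ·(24 - 17) - 5 ≡ 12. → (17, 12)
9P: (17, 12) + (17, 25): same x and y₁ ≡ -y₂, so the sum is O.
9P = O, so the order is 9.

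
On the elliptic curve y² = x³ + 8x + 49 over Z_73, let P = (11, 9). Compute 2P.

tangent at (11, 9): λ = (3·11² + 8)/(2·9) ≡ 6/18. 18⁻¹ ≡ 69 (mod 73), so λ ≡ 6·69 ≡ 49.
  x = λ² - 11 - 11 = 2401 - 22 ≡ 43; y = λ·(11 - 43) - 9 ≡ 29. → (43, 29)

(43, 29)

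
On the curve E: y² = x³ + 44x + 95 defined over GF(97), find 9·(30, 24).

Write Q = (30, 24).
Repeated addition: build up to 9Q.
2Q: tangent at (30, 24): λ = (3·30² + 44)/(2·24) ≡ 28/48. 48⁻¹ ≡ 95 (mod 97), so λ ≡ 28·95 ≡ 41.
  x = λ² - 30 - 30 = 1681 - 60 ≡ 69; y = λ·(30 - 69) - 24 ≡ 26. → (69, 26)
3Q: (69, 26) + (30, 24). λ = (24 - 26)/(30 - 69) ≡ 95/58 mod 97. 58⁻¹ ≡ 92 (mod 97), so λ ≡ 10.
  x = λ² - 69 - 30 = 100 - 99 ≡ 1; y = λ·(69 - 1) - 26 ≡ 72. → (1, 72)
4Q: (1, 72) + (30, 24). λ = (24 - 72)/(30 - 1) ≡ 49/29 mod 97. 29⁻¹ ≡ 87 (mod 97) since 29·87 = 2523 ≡ 1, so λ ≡ 92.
  x = λ² - 1 - 30 = 8464 - 31 ≡ 91; y = λ·(1 - 91) - 72 ≡ 87. → (91, 87)
5Q: (91, 87) + (30, 24). λ = (24 - 87)/(30 - 91) ≡ 34/36 mod 97. 36⁻¹ ≡ 62 (mod 97), so λ ≡ 71.
  x = λ² - 91 - 30 = 5041 - 121 ≡ 70; y = λ·(91 - 70) - 87 ≡ 46. → (70, 46)
6Q: (70, 46) + (30, 24). λ = (24 - 46)/(30 - 70) ≡ 75/57 mod 97. 57⁻¹ ≡ 80 (mod 97), so λ ≡ 83.
  x = λ² - 70 - 30 = 6889 - 100 ≡ 96; y = λ·(70 - 96) - 46 ≡ 27. → (96, 27)
7Q: (96, 27) + (30, 24). λ = (24 - 27)/(30 - 96) ≡ 94/31 mod 97. 31⁻¹ ≡ 72 (mod 97) since 31·72 = 2232 ≡ 1, so λ ≡ 75.
  x = λ² - 96 - 30 = 5625 - 126 ≡ 67; y = λ·(96 - 67) - 27 ≡ 14. → (67, 14)
8Q: (67, 14) + (30, 24). λ = (24 - 14)/(30 - 67) ≡ 10/60 mod 97. 60⁻¹ ≡ 76 (mod 97) since 60·76 = 4560 ≡ 1, so λ ≡ 81.
  x = λ² - 67 - 30 = 6561 - 97 ≡ 62; y = λ·(67 - 62) - 14 ≡ 3. → (62, 3)
9Q: (62, 3) + (30, 24). λ = (24 - 3)/(30 - 62) ≡ 21/65 mod 97. 65⁻¹ ≡ 3 (mod 97), so λ ≡ 63.
  x = λ² - 62 - 30 = 3969 - 92 ≡ 94; y = λ·(62 - 94) - 3 ≡ 18. → (94, 18)

(94, 18)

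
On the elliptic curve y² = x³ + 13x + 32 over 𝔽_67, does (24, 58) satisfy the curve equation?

y² = 58² ≡ 14; x³ + 13x + 32 = 14168 ≡ 31 (mod 67). 14 ≠ 31.

no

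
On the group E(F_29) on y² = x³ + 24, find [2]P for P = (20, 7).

tangent at (20, 7): λ = (3·20² + 0)/(2·7) ≡ 11/14. 14⁻¹ ≡ 27 (mod 29) since 14·27 = 378 ≡ 1, so λ ≡ 11·27 ≡ 7.
  x = λ² - 20 - 20 = 49 - 40 ≡ 9; y = λ·(20 - 9) - 7 ≡ 12. → (9, 12)

(9, 12)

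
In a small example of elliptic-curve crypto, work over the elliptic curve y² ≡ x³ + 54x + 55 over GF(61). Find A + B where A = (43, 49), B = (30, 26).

(33, 25)

(43, 49) + (30, 26). λ = (26 - 49)/(30 - 43) ≡ 38/48 mod 61. 48⁻¹ ≡ 14 (mod 61) since 48·14 = 672 ≡ 1, so λ ≡ 44.
  x = λ² - 43 - 30 = 1936 - 73 ≡ 33; y = λ·(43 - 33) - 49 ≡ 25. → (33, 25)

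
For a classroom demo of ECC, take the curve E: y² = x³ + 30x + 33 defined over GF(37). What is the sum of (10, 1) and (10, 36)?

The two points share x = 10 and their y-coordinates satisfy 1 + 36 ≡ 0 (mod 37), so they are inverses. Their sum is ∞.

O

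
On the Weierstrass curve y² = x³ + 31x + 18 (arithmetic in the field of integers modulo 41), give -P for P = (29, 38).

-(29, 38) = (29, -38 mod 41) = (29, 3).

(29, 3)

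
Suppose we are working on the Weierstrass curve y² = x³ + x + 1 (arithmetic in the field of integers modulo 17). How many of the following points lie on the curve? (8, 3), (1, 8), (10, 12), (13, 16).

2

(8, 3): 3² ≡ 9, rhs ≡ 11 → off.
(1, 8): 8² ≡ 13, rhs ≡ 3 → off.
(10, 12): 12² ≡ 8, rhs ≡ 8 → on.
(13, 16): 16² ≡ 1, rhs ≡ 1 → on.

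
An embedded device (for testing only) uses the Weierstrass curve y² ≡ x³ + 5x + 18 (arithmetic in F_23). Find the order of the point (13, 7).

2P: tangent at (13, 7): λ = (3·13² + 5)/(2·7) ≡ 6/14. 14⁻¹ ≡ 5 (mod 23), so λ ≡ 6·5 ≡ 7.
  x = λ² - 13 - 13 = 49 - 26 ≡ 0; y = λ·(13 - 0) - 7 ≡ 15. → (0, 15)
3P: (0, 15) + (13, 7). λ = (7 - 15)/(13 - 0) ≡ 15/13 mod 23. 13⁻¹ ≡ 16 (mod 23), so λ ≡ 10.
  x = λ² - 0 - 13 = 100 - 13 ≡ 18; y = λ·(0 - 18) - 15 ≡ 12. → (18, 12)
4P: (18, 12) + (13, 7). λ = (7 - 12)/(13 - 18) ≡ 18/18 mod 23. 18⁻¹ ≡ 9 (mod 23), so λ ≡ 1.
  x = λ² - 18 - 13 = 1 - 31 ≡ 16; y = λ·(18 - 16) - 12 ≡ 13. → (16, 13)
5P: (16, 13) + (13, 7). λ = (7 - 13)/(13 - 16) ≡ 17/20 mod 23. 20⁻¹ ≡ 15 (mod 23), so λ ≡ 2.
  x = λ² - 16 - 13 = 4 - 29 ≡ 21; y = λ·(16 - 21) - 13 ≡ 0. → (21, 0)
6P: (21, 0) + (13, 7). λ = (7 - 0)/(13 - 21) ≡ 7/15 mod 23. 15⁻¹ ≡ 20 (mod 23) since 15·20 = 300 ≡ 1, so λ ≡ 2.
  x = λ² - 21 - 13 = 4 - 34 ≡ 16; y = λ·(21 - 16) - 0 ≡ 10. → (16, 10)
7P: (16, 10) + (13, 7). λ = (7 - 10)/(13 - 16) ≡ 20/20 mod 23. 20⁻¹ ≡ 15 (mod 23), so λ ≡ 1.
  x = λ² - 16 - 13 = 1 - 29 ≡ 18; y = λ·(16 - 18) - 10 ≡ 11. → (18, 11)
8P: (18, 11) + (13, 7). λ = (7 - 11)/(13 - 18) ≡ 19/18 mod 23. 18⁻¹ ≡ 9 (mod 23), so λ ≡ 10.
  x = λ² - 18 - 13 = 100 - 31 ≡ 0; y = λ·(18 - 0) - 11 ≡ 8. → (0, 8)
9P: (0, 8) + (13, 7). λ = (7 - 8)/(13 - 0) ≡ 22/13 mod 23. 13⁻¹ ≡ 16 (mod 23) since 13·16 = 208 ≡ 1, so λ ≡ 7.
  x = λ² - 0 - 13 = 49 - 13 ≡ 13; y = λ·(0 - 13) - 8 ≡ 16. → (13, 16)
10P: (13, 16) + (13, 7): same x and y₁ ≡ -y₂, so the sum is ∞.
10P = ∞, so the order is 10.

10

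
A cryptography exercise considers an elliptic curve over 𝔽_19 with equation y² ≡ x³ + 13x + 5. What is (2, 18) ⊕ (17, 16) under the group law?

(2, 18) + (17, 16). λ = (16 - 18)/(17 - 2) ≡ 17/15 mod 19. 15⁻¹ ≡ 14 (mod 19), so λ ≡ 10.
  x = λ² - 2 - 17 = 100 - 19 ≡ 5; y = λ·(2 - 5) - 18 ≡ 9. → (5, 9)

(5, 9)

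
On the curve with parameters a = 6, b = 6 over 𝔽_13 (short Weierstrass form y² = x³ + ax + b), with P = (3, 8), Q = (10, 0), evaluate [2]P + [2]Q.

First 2P:
Repeated addition: build up to 2P.
2P: tangent at (3, 8): λ = (3·3² + 6)/(2·8) ≡ 7/3. 3⁻¹ ≡ 9 (mod 13), so λ ≡ 7·9 ≡ 11.
  x = λ² - 3 - 3 = 121 - 6 ≡ 11; y = λ·(3 - 11) - 8 ≡ 8. → (11, 8)
2P = (11, 8).
Next 2Q:
Repeated addition: build up to 2Q.
2Q: (10, 0) + (10, 0): same x and y₁ ≡ -y₂, so the sum is ∞.
2Q = ∞.
Finally 2P + 2Q:
(11, 8) + ∞ = (11, 8) (identity).

(11, 8)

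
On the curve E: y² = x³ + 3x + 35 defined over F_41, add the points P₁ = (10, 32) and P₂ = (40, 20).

(10, 32) + (40, 20). λ = (20 - 32)/(40 - 10) ≡ 29/30 mod 41. 30⁻¹ ≡ 26 (mod 41), so λ ≡ 16.
  x = λ² - 10 - 40 = 256 - 50 ≡ 1; y = λ·(10 - 1) - 32 ≡ 30. → (1, 30)

(1, 30)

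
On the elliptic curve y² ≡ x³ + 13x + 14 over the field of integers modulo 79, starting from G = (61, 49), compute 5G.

(61, 30)

Repeated addition: build up to 5G.
2G: tangent at (61, 49): λ = (3·61² + 13)/(2·49) ≡ 37/19. 19⁻¹ ≡ 25 (mod 79), so λ ≡ 37·25 ≡ 56.
  x = λ² - 61 - 61 = 3136 - 122 ≡ 12; y = λ·(61 - 12) - 49 ≡ 9. → (12, 9)
3G: (12, 9) + (61, 49). λ = (49 - 9)/(61 - 12) ≡ 40/49 mod 79. 49⁻¹ ≡ 50 (mod 79), so λ ≡ 25.
  x = λ² - 12 - 61 = 625 - 73 ≡ 78; y = λ·(12 - 78) - 9 ≡ 0. → (78, 0)
4G: (78, 0) + (61, 49). λ = (49 - 0)/(61 - 78) ≡ 49/62 mod 79. 62⁻¹ ≡ 65 (mod 79), so λ ≡ 25.
  x = λ² - 78 - 61 = 625 - 139 ≡ 12; y = λ·(78 - 12) - 0 ≡ 70. → (12, 70)
5G: (12, 70) + (61, 49). λ = (49 - 70)/(61 - 12) ≡ 58/49 mod 79. 49⁻¹ ≡ 50 (mod 79), so λ ≡ 56.
  x = λ² - 12 - 61 = 3136 - 73 ≡ 61; y = λ·(12 - 61) - 70 ≡ 30. → (61, 30)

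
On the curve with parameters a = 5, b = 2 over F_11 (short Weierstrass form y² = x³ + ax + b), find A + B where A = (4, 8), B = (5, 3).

(4, 8) + (5, 3). λ = (3 - 8)/(5 - 4) ≡ 6/1 mod 11. 1⁻¹ ≡ 1 (mod 11), so λ ≡ 6.
  x = λ² - 4 - 5 = 36 - 9 ≡ 5; y = λ·(4 - 5) - 8 ≡ 8. → (5, 8)

(5, 8)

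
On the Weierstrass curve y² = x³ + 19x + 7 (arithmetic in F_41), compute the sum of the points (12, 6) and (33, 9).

(12, 6) + (33, 9). λ = (9 - 6)/(33 - 12) ≡ 3/21 mod 41. 21⁻¹ ≡ 2 (mod 41), so λ ≡ 6.
  x = λ² - 12 - 33 = 36 - 45 ≡ 32; y = λ·(12 - 32) - 6 ≡ 38. → (32, 38)

(32, 38)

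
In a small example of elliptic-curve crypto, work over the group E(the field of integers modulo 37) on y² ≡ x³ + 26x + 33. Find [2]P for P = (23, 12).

tangent at (23, 12): λ = (3·23² + 26)/(2·12) ≡ 22/24. 24⁻¹ ≡ 17 (mod 37) since 24·17 = 408 ≡ 1, so λ ≡ 22·17 ≡ 4.
  x = λ² - 23 - 23 = 16 - 46 ≡ 7; y = λ·(23 - 7) - 12 ≡ 15. → (7, 15)

(7, 15)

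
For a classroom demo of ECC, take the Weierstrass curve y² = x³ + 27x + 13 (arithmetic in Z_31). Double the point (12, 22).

tangent at (12, 22): λ = (3·12² + 27)/(2·22) ≡ 25/13. 13⁻¹ ≡ 12 (mod 31), so λ ≡ 25·12 ≡ 21.
  x = λ² - 12 - 12 = 441 - 24 ≡ 14; y = λ·(12 - 14) - 22 ≡ 29. → (14, 29)

(14, 29)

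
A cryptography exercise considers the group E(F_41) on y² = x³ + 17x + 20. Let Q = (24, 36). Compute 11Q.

(26, 30)

Repeated addition: build up to 11Q.
2Q: tangent at (24, 36): λ = (3·24² + 17)/(2·36) ≡ 23/31. 31⁻¹ ≡ 4 (mod 41), so λ ≡ 23·4 ≡ 10.
  x = λ² - 24 - 24 = 100 - 48 ≡ 11; y = λ·(24 - 11) - 36 ≡ 12. → (11, 12)
3Q: (11, 12) + (24, 36). λ = (36 - 12)/(24 - 11) ≡ 24/13 mod 41. 13⁻¹ ≡ 19 (mod 41) since 13·19 = 247 ≡ 1, so λ ≡ 5.
  x = λ² - 11 - 24 = 25 - 35 ≡ 31; y = λ·(11 - 31) - 12 ≡ 11. → (31, 11)
4Q: (31, 11) + (24, 36). λ = (36 - 11)/(24 - 31) ≡ 25/34 mod 41. 34⁻¹ ≡ 35 (mod 41), so λ ≡ 14.
  x = λ² - 31 - 24 = 196 - 55 ≡ 18; y = λ·(31 - 18) - 11 ≡ 7. → (18, 7)
5Q: (18, 7) + (24, 36). λ = (36 - 7)/(24 - 18) ≡ 29/6 mod 41. 6⁻¹ ≡ 7 (mod 41) since 6·7 = 42 ≡ 1, so λ ≡ 39.
  x = λ² - 18 - 24 = 1521 - 42 ≡ 3; y = λ·(18 - 3) - 7 ≡ 4. → (3, 4)
6Q: (3, 4) + (24, 36). λ = (36 - 4)/(24 - 3) ≡ 32/21 mod 41. 21⁻¹ ≡ 2 (mod 41), so λ ≡ 23.
  x = λ² - 3 - 24 = 529 - 27 ≡ 10; y = λ·(3 - 10) - 4 ≡ 40. → (10, 40)
7Q: (10, 40) + (24, 36). λ = (36 - 40)/(24 - 10) ≡ 37/14 mod 41. 14⁻¹ ≡ 3 (mod 41), so λ ≡ 29.
  x = λ² - 10 - 24 = 841 - 34 ≡ 28; y = λ·(10 - 28) - 40 ≡ 12. → (28, 12)
8Q: (28, 12) + (24, 36). λ = (36 - 12)/(24 - 28) ≡ 24/37 mod 41. 37⁻¹ ≡ 10 (mod 41), so λ ≡ 35.
  x = λ² - 28 - 24 = 1225 - 52 ≡ 25; y = λ·(28 - 25) - 12 ≡ 11. → (25, 11)
9Q: (25, 11) + (24, 36). λ = (36 - 11)/(24 - 25) ≡ 25/40 mod 41. 40⁻¹ ≡ 40 (mod 41) since 40·40 = 1600 ≡ 1, so λ ≡ 16.
  x = λ² - 25 - 24 = 256 - 49 ≡ 2; y = λ·(25 - 2) - 11 ≡ 29. → (2, 29)
10Q: (2, 29) + (24, 36). λ = (36 - 29)/(24 - 2) ≡ 7/22 mod 41. 22⁻¹ ≡ 28 (mod 41), so λ ≡ 32.
  x = λ² - 2 - 24 = 1024 - 26 ≡ 14; y = λ·(2 - 14) - 29 ≡ 38. → (14, 38)
11Q: (14, 38) + (24, 36). λ = (36 - 38)/(24 - 14) ≡ 39/10 mod 41. 10⁻¹ ≡ 37 (mod 41), so λ ≡ 8.
  x = λ² - 14 - 24 = 64 - 38 ≡ 26; y = λ·(14 - 26) - 38 ≡ 30. → (26, 30)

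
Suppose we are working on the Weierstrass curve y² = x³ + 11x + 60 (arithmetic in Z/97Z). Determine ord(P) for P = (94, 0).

2

2P: (94, 0) + (94, 0): same x and y₁ ≡ -y₂, so the sum is the point at infinity.
2P = the point at infinity, so the order is 2.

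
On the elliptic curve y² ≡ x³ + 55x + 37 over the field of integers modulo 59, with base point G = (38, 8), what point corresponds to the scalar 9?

(51, 41)

Repeated addition: build up to 9G.
2G: tangent at (38, 8): λ = (3·38² + 55)/(2·8) ≡ 21/16. 16⁻¹ ≡ 48 (mod 59), so λ ≡ 21·48 ≡ 5.
  x = λ² - 38 - 38 = 25 - 76 ≡ 8; y = λ·(38 - 8) - 8 ≡ 24. → (8, 24)
3G: (8, 24) + (38, 8). λ = (8 - 24)/(38 - 8) ≡ 43/30 mod 59. 30⁻¹ ≡ 2 (mod 59), so λ ≡ 27.
  x = λ² - 8 - 38 = 729 - 46 ≡ 34; y = λ·(8 - 34) - 24 ≡ 41. → (34, 41)
4G: (34, 41) + (38, 8). λ = (8 - 41)/(38 - 34) ≡ 26/4 mod 59. 4⁻¹ ≡ 15 (mod 59) since 4·15 = 60 ≡ 1, so λ ≡ 36.
  x = λ² - 34 - 38 = 1296 - 72 ≡ 44; y = λ·(34 - 44) - 41 ≡ 12. → (44, 12)
5G: (44, 12) + (38, 8). λ = (8 - 12)/(38 - 44) ≡ 55/53 mod 59. 53⁻¹ ≡ 49 (mod 59), so λ ≡ 40.
  x = λ² - 44 - 38 = 1600 - 82 ≡ 43; y = λ·(44 - 43) - 12 ≡ 28. → (43, 28)
6G: (43, 28) + (38, 8). λ = (8 - 28)/(38 - 43) ≡ 39/54 mod 59. 54⁻¹ ≡ 47 (mod 59) since 54·47 = 2538 ≡ 1, so λ ≡ 4.
  x = λ² - 43 - 38 = 16 - 81 ≡ 53; y = λ·(43 - 53) - 28 ≡ 50. → (53, 50)
7G: (53, 50) + (38, 8). λ = (8 - 50)/(38 - 53) ≡ 17/44 mod 59. 44⁻¹ ≡ 55 (mod 59), so λ ≡ 50.
  x = λ² - 53 - 38 = 2500 - 91 ≡ 49; y = λ·(53 - 49) - 50 ≡ 32. → (49, 32)
8G: (49, 32) + (38, 8). λ = (8 - 32)/(38 - 49) ≡ 35/48 mod 59. 48⁻¹ ≡ 16 (mod 59) since 48·16 = 768 ≡ 1, so λ ≡ 29.
  x = λ² - 49 - 38 = 841 - 87 ≡ 46; y = λ·(49 - 46) - 32 ≡ 55. → (46, 55)
9G: (46, 55) + (38, 8). λ = (8 - 55)/(38 - 46) ≡ 12/51 mod 59. 51⁻¹ ≡ 22 (mod 59) since 51·22 = 1122 ≡ 1, so λ ≡ 28.
  x = λ² - 46 - 38 = 784 - 84 ≡ 51; y = λ·(46 - 51) - 55 ≡ 41. → (51, 41)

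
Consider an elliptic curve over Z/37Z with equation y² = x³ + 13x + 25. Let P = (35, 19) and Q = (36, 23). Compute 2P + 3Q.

First 2P:
Repeated addition: build up to 2P.
2P: tangent at (35, 19): λ = (3·35² + 13)/(2·19) ≡ 25/1. 1⁻¹ ≡ 1 (mod 37) since 1·1 = 1 ≡ 1, so λ ≡ 25·1 ≡ 25.
  x = λ² - 35 - 35 = 625 - 70 ≡ 0; y = λ·(35 - 0) - 19 ≡ 5. → (0, 5)
2P = (0, 5).
Next 3Q:
Repeated addition: build up to 3Q.
2Q: tangent at (36, 23): λ = (3·36² + 13)/(2·23) ≡ 16/9. 9⁻¹ ≡ 33 (mod 37), so λ ≡ 16·33 ≡ 10.
  x = λ² - 36 - 36 = 100 - 72 ≡ 28; y = λ·(36 - 28) - 23 ≡ 20. → (28, 20)
3Q: (28, 20) + (36, 23). λ = (23 - 20)/(36 - 28) ≡ 3/8 mod 37. 8⁻¹ ≡ 14 (mod 37), so λ ≡ 5.
  x = λ² - 28 - 36 = 25 - 64 ≡ 35; y = λ·(28 - 35) - 20 ≡ 19. → (35, 19)
3Q = (35, 19).
Finally 2P + 3Q:
(0, 5) + (35, 19). λ = (19 - 5)/(35 - 0) ≡ 14/35 mod 37. 35⁻¹ ≡ 18 (mod 37) since 35·18 = 630 ≡ 1, so λ ≡ 30.
  x = λ² - 0 - 35 = 900 - 35 ≡ 14; y = λ·(0 - 14) - 5 ≡ 19. → (14, 19)

(14, 19)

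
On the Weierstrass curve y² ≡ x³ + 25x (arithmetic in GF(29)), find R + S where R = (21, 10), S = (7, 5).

(21, 10) + (7, 5). λ = (5 - 10)/(7 - 21) ≡ 24/15 mod 29. 15⁻¹ ≡ 2 (mod 29), so λ ≡ 19.
  x = λ² - 21 - 7 = 361 - 28 ≡ 14; y = λ·(21 - 14) - 10 ≡ 7. → (14, 7)

(14, 7)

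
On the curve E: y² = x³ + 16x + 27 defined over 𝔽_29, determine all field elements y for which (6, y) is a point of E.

7, 22

x³ + 16x + 27 = 339 ≡ 20 (mod 29).
Square roots of 20 mod 29: 7 and 22 (since 7² = 49 ≡ 20).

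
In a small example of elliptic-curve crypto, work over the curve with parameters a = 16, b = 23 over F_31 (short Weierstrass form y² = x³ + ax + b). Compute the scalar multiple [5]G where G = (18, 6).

(27, 9)

Double-and-add on 5 = (101)₂. Start with G = (18, 6) for the leading 1-bit.
double: tangent at (18, 6): λ = (3·18² + 16)/(2·6) ≡ 27/12. 12⁻¹ ≡ 13 (mod 31), so λ ≡ 27·13 ≡ 10.
  x = λ² - 18 - 18 = 100 - 36 ≡ 2; y = λ·(18 - 2) - 6 ≡ 30. → (2, 30)
double: tangent at (2, 30): λ = (3·2² + 16)/(2·30) ≡ 28/29. 29⁻¹ ≡ 15 (mod 31) since 29·15 = 435 ≡ 1, so λ ≡ 28·15 ≡ 17.
  x = λ² - 2 - 2 = 289 - 4 ≡ 6; y = λ·(2 - 6) - 30 ≡ 26. → (6, 26)
add G: (6, 26) + (18, 6). λ = (6 - 26)/(18 - 6) ≡ 11/12 mod 31. 12⁻¹ ≡ 13 (mod 31) since 12·13 = 156 ≡ 1, so λ ≡ 19.
  x = λ² - 6 - 18 = 361 - 24 ≡ 27; y = λ·(6 - 27) - 26 ≡ 9. → (27, 9)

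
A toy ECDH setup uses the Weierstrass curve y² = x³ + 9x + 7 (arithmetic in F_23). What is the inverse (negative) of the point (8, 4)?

(8, 19)

-(8, 4) = (8, -4 mod 23) = (8, 19).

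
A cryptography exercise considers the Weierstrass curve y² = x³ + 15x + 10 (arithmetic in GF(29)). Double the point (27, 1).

tangent at (27, 1): λ = (3·27² + 15)/(2·1) ≡ 27/2. 2⁻¹ ≡ 15 (mod 29), so λ ≡ 27·15 ≡ 28.
  x = λ² - 27 - 27 = 784 - 54 ≡ 5; y = λ·(27 - 5) - 1 ≡ 6. → (5, 6)

(5, 6)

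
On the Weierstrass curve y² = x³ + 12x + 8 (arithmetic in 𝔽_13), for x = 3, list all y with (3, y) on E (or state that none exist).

x³ + 12x + 8 = 71 ≡ 6 (mod 13).
6 is a non-residue mod 13; no y exists.

none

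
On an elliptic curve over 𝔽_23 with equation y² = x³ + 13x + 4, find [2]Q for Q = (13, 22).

(0, 2)

tangent at (13, 22): λ = (3·13² + 13)/(2·22) ≡ 14/21. 21⁻¹ ≡ 11 (mod 23) since 21·11 = 231 ≡ 1, so λ ≡ 14·11 ≡ 16.
  x = λ² - 13 - 13 = 256 - 26 ≡ 0; y = λ·(13 - 0) - 22 ≡ 2. → (0, 2)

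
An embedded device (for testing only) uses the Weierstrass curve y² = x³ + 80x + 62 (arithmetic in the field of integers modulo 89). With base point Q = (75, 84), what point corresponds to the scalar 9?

(18, 83)

Double-and-add on 9 = (1001)₂. Start with Q = (75, 84) for the leading 1-bit.
double: tangent at (75, 84): λ = (3·75² + 80)/(2·84) ≡ 45/79. 79⁻¹ ≡ 80 (mod 89), so λ ≡ 45·80 ≡ 40.
  x = λ² - 75 - 75 = 1600 - 150 ≡ 26; y = λ·(75 - 26) - 84 ≡ 7. → (26, 7)
double: tangent at (26, 7): λ = (3·26² + 80)/(2·7) ≡ 61/14. 14⁻¹ ≡ 70 (mod 89) since 14·70 = 980 ≡ 1, so λ ≡ 61·70 ≡ 87.
  x = λ² - 26 - 26 = 7569 - 52 ≡ 41; y = λ·(26 - 41) - 7 ≡ 23. → (41, 23)
double: tangent at (41, 23): λ = (3·41² + 80)/(2·23) ≡ 50/46. 46⁻¹ ≡ 60 (mod 89), so λ ≡ 50·60 ≡ 63.
  x = λ² - 41 - 41 = 3969 - 82 ≡ 60; y = λ·(41 - 60) - 23 ≡ 26. → (60, 26)
add Q: (60, 26) + (75, 84). λ = (84 - 26)/(75 - 60) ≡ 58/15 mod 89. 15⁻¹ ≡ 6 (mod 89), so λ ≡ 81.
  x = λ² - 60 - 75 = 6561 - 135 ≡ 18; y = λ·(60 - 18) - 26 ≡ 83. → (18, 83)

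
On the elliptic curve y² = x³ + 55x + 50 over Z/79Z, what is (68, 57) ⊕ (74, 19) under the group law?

(68, 57) + (74, 19). λ = (19 - 57)/(74 - 68) ≡ 41/6 mod 79. 6⁻¹ ≡ 66 (mod 79), so λ ≡ 20.
  x = λ² - 68 - 74 = 400 - 142 ≡ 21; y = λ·(68 - 21) - 57 ≡ 14. → (21, 14)

(21, 14)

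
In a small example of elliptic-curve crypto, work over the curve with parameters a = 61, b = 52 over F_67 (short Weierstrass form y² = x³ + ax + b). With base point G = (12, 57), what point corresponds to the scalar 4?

Double-and-add on 4 = (100)₂. Start with G = (12, 57) for the leading 1-bit.
double: tangent at (12, 57): λ = (3·12² + 61)/(2·57) ≡ 24/47. 47⁻¹ ≡ 10 (mod 67), so λ ≡ 24·10 ≡ 39.
  x = λ² - 12 - 12 = 1521 - 24 ≡ 23; y = λ·(12 - 23) - 57 ≡ 50. → (23, 50)
double: tangent at (23, 50): λ = (3·23² + 61)/(2·50) ≡ 40/33. 33⁻¹ ≡ 65 (mod 67) since 33·65 = 2145 ≡ 1, so λ ≡ 40·65 ≡ 54.
  x = λ² - 23 - 23 = 2916 - 46 ≡ 56; y = λ·(23 - 56) - 50 ≡ 44. → (56, 44)

(56, 44)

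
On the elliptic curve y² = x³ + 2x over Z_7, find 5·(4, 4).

Write P = (4, 4).
Repeated addition: build up to 5P.
2P: tangent at (4, 4): λ = (3·4² + 2)/(2·4) ≡ 1/1. 1⁻¹ ≡ 1 (mod 7) since 1·1 = 1 ≡ 1, so λ ≡ 1·1 ≡ 1.
  x = λ² - 4 - 4 = 1 - 8 ≡ 0; y = λ·(4 - 0) - 4 ≡ 0. → (0, 0)
3P: (0, 0) + (4, 4). λ = (4 - 0)/(4 - 0) ≡ 4/4 mod 7. 4⁻¹ ≡ 2 (mod 7), so λ ≡ 1.
  x = λ² - 0 - 4 = 1 - 4 ≡ 4; y = λ·(0 - 4) - 0 ≡ 3. → (4, 3)
4P: (4, 3) + (4, 4): same x and y₁ ≡ -y₂, so the sum is the point at infinity.
5P: the point at infinity + (4, 4) = (4, 4) (identity).

(4, 4)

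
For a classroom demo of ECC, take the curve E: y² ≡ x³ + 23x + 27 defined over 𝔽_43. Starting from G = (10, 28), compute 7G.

Repeated addition: build up to 7G.
2G: tangent at (10, 28): λ = (3·10² + 23)/(2·28) ≡ 22/13. 13⁻¹ ≡ 10 (mod 43) since 13·10 = 130 ≡ 1, so λ ≡ 22·10 ≡ 5.
  x = λ² - 10 - 10 = 25 - 20 ≡ 5; y = λ·(10 - 5) - 28 ≡ 40. → (5, 40)
3G: (5, 40) + (10, 28). λ = (28 - 40)/(10 - 5) ≡ 31/5 mod 43. 5⁻¹ ≡ 26 (mod 43) since 5·26 = 130 ≡ 1, so λ ≡ 32.
  x = λ² - 5 - 10 = 1024 - 15 ≡ 20; y = λ·(5 - 20) - 40 ≡ 39. → (20, 39)
4G: (20, 39) + (10, 28). λ = (28 - 39)/(10 - 20) ≡ 32/33 mod 43. 33⁻¹ ≡ 30 (mod 43), so λ ≡ 14.
  x = λ² - 20 - 10 = 196 - 30 ≡ 37; y = λ·(20 - 37) - 39 ≡ 24. → (37, 24)
5G: (37, 24) + (10, 28). λ = (28 - 24)/(10 - 37) ≡ 4/16 mod 43. 16⁻¹ ≡ 35 (mod 43), so λ ≡ 11.
  x = λ² - 37 - 10 = 121 - 47 ≡ 31; y = λ·(37 - 31) - 24 ≡ 42. → (31, 42)
6G: (31, 42) + (10, 28). λ = (28 - 42)/(10 - 31) ≡ 29/22 mod 43. 22⁻¹ ≡ 2 (mod 43) since 22·2 = 44 ≡ 1, so λ ≡ 15.
  x = λ² - 31 - 10 = 225 - 41 ≡ 12; y = λ·(31 - 12) - 42 ≡ 28. → (12, 28)
7G: (12, 28) + (10, 28). λ = (28 - 28)/(10 - 12) ≡ 0/41 mod 43. 41⁻¹ ≡ 21 (mod 43), so λ ≡ 0.
  x = λ² - 12 - 10 = 0 - 22 ≡ 21; y = λ·(12 - 21) - 28 ≡ 15. → (21, 15)

(21, 15)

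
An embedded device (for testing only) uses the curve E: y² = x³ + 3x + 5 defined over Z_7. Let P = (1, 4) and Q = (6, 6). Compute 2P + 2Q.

(6, 6)

First 2P:
Repeated addition: build up to 2P.
2P: tangent at (1, 4): λ = (3·1² + 3)/(2·4) ≡ 6/1. 1⁻¹ ≡ 1 (mod 7), so λ ≡ 6·1 ≡ 6.
  x = λ² - 1 - 1 = 36 - 2 ≡ 6; y = λ·(1 - 6) - 4 ≡ 1. → (6, 1)
2P = (6, 1).
Next 2Q:
Repeated addition: build up to 2Q.
2Q: tangent at (6, 6): λ = (3·6² + 3)/(2·6) ≡ 6/5. 5⁻¹ ≡ 3 (mod 7), so λ ≡ 6·3 ≡ 4.
  x = λ² - 6 - 6 = 16 - 12 ≡ 4; y = λ·(6 - 4) - 6 ≡ 2. → (4, 2)
2Q = (4, 2).
Finally 2P + 2Q:
(6, 1) + (4, 2). λ = (2 - 1)/(4 - 6) ≡ 1/5 mod 7. 5⁻¹ ≡ 3 (mod 7), so λ ≡ 3.
  x = λ² - 6 - 4 = 9 - 10 ≡ 6; y = λ·(6 - 6) - 1 ≡ 6. → (6, 6)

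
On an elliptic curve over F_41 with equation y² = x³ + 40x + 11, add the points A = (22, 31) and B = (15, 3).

(20, 18)

(22, 31) + (15, 3). λ = (3 - 31)/(15 - 22) ≡ 13/34 mod 41. 34⁻¹ ≡ 35 (mod 41), so λ ≡ 4.
  x = λ² - 22 - 15 = 16 - 37 ≡ 20; y = λ·(22 - 20) - 31 ≡ 18. → (20, 18)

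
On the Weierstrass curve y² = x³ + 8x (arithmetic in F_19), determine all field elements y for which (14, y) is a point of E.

x³ + 8x + 0 = 2856 ≡ 6 (mod 19).
Square roots of 6 mod 19: 5 and 14 (since 5² = 25 ≡ 6).

5, 14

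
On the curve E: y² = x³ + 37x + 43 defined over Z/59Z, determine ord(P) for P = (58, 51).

2P: tangent at (58, 51): λ = (3·58² + 37)/(2·51) ≡ 40/43. 43⁻¹ ≡ 11 (mod 59), so λ ≡ 40·11 ≡ 27.
  x = λ² - 58 - 58 = 729 - 116 ≡ 23; y = λ·(58 - 23) - 51 ≡ 9. → (23, 9)
3P: (23, 9) + (58, 51). λ = (51 - 9)/(58 - 23) ≡ 42/35 mod 59. 35⁻¹ ≡ 27 (mod 59), so λ ≡ 13.
  x = λ² - 23 - 58 = 169 - 81 ≡ 29; y = λ·(23 - 29) - 9 ≡ 31. → (29, 31)
4P: (29, 31) + (58, 51). λ = (51 - 31)/(58 - 29) ≡ 20/29 mod 59. 29⁻¹ ≡ 57 (mod 59), so λ ≡ 19.
  x = λ² - 29 - 58 = 361 - 87 ≡ 38; y = λ·(29 - 38) - 31 ≡ 34. → (38, 34)
5P: (38, 34) + (58, 51). λ = (51 - 34)/(58 - 38) ≡ 17/20 mod 59. 20⁻¹ ≡ 3 (mod 59) since 20·3 = 60 ≡ 1, so λ ≡ 51.
  x = λ² - 38 - 58 = 2601 - 96 ≡ 27; y = λ·(38 - 27) - 34 ≡ 55. → (27, 55)
6P: (27, 55) + (58, 51). λ = (51 - 55)/(58 - 27) ≡ 55/31 mod 59. 31⁻¹ ≡ 40 (mod 59), so λ ≡ 17.
  x = λ² - 27 - 58 = 289 - 85 ≡ 27; y = λ·(27 - 27) - 55 ≡ 4. → (27, 4)
7P: (27, 4) + (58, 51). λ = (51 - 4)/(58 - 27) ≡ 47/31 mod 59. 31⁻¹ ≡ 40 (mod 59) since 31·40 = 1240 ≡ 1, so λ ≡ 51.
  x = λ² - 27 - 58 = 2601 - 85 ≡ 38; y = λ·(27 - 38) - 4 ≡ 25. → (38, 25)
8P: (38, 25) + (58, 51). λ = (51 - 25)/(58 - 38) ≡ 26/20 mod 59. 20⁻¹ ≡ 3 (mod 59) since 20·3 = 60 ≡ 1, so λ ≡ 19.
  x = λ² - 38 - 58 = 361 - 96 ≡ 29; y = λ·(38 - 29) - 25 ≡ 28. → (29, 28)
9P: (29, 28) + (58, 51). λ = (51 - 28)/(58 - 29) ≡ 23/29 mod 59. 29⁻¹ ≡ 57 (mod 59), so λ ≡ 13.
  x = λ² - 29 - 58 = 169 - 87 ≡ 23; y = λ·(29 - 23) - 28 ≡ 50. → (23, 50)
10P: (23, 50) + (58, 51). λ = (51 - 50)/(58 - 23) ≡ 1/35 mod 59. 35⁻¹ ≡ 27 (mod 59), so λ ≡ 27.
  x = λ² - 23 - 58 = 729 - 81 ≡ 58; y = λ·(23 - 58) - 50 ≡ 8. → (58, 8)
11P: (58, 8) + (58, 51): same x and y₁ ≡ -y₂, so the sum is 𝒪.
11P = 𝒪, so the order is 11.

11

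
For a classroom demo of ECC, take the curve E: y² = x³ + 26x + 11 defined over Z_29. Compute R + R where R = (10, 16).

tangent at (10, 16): λ = (3·10² + 26)/(2·16) ≡ 7/3. 3⁻¹ ≡ 10 (mod 29) since 3·10 = 30 ≡ 1, so λ ≡ 7·10 ≡ 12.
  x = λ² - 10 - 10 = 144 - 20 ≡ 8; y = λ·(10 - 8) - 16 ≡ 8. → (8, 8)

(8, 8)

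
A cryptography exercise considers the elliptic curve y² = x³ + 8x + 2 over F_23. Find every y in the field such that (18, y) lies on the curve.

none

x³ + 8x + 2 = 5978 ≡ 21 (mod 23).
21 is a non-residue mod 23; no y exists.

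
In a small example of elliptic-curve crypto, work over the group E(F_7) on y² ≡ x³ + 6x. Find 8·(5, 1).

Write P = (5, 1).
Repeated addition: build up to 8P.
2P: tangent at (5, 1): λ = (3·5² + 6)/(2·1) ≡ 4/2. 2⁻¹ ≡ 4 (mod 7), so λ ≡ 4·4 ≡ 2.
  x = λ² - 5 - 5 = 4 - 10 ≡ 1; y = λ·(5 - 1) - 1 ≡ 0. → (1, 0)
3P: (1, 0) + (5, 1). λ = (1 - 0)/(5 - 1) ≡ 1/4 mod 7. 4⁻¹ ≡ 2 (mod 7) since 4·2 = 8 ≡ 1, so λ ≡ 2.
  x = λ² - 1 - 5 = 4 - 6 ≡ 5; y = λ·(1 - 5) - 0 ≡ 6. → (5, 6)
4P: (5, 6) + (5, 1): same x and y₁ ≡ -y₂, so the sum is O.
5P: O + (5, 1) = (5, 1) (identity).
6P: tangent at (5, 1): λ = (3·5² + 6)/(2·1) ≡ 4/2. 2⁻¹ ≡ 4 (mod 7), so λ ≡ 4·4 ≡ 2.
  x = λ² - 5 - 5 = 4 - 10 ≡ 1; y = λ·(5 - 1) - 1 ≡ 0. → (1, 0)
7P: (1, 0) + (5, 1). λ = (1 - 0)/(5 - 1) ≡ 1/4 mod 7. 4⁻¹ ≡ 2 (mod 7) since 4·2 = 8 ≡ 1, so λ ≡ 2.
  x = λ² - 1 - 5 = 4 - 6 ≡ 5; y = λ·(1 - 5) - 0 ≡ 6. → (5, 6)
8P: (5, 6) + (5, 1): same x and y₁ ≡ -y₂, so the sum is O.

O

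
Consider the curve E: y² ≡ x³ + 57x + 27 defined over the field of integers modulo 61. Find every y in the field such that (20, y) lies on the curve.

x³ + 57x + 27 = 9167 ≡ 17 (mod 61).
17 is a non-residue mod 61; no y exists.

none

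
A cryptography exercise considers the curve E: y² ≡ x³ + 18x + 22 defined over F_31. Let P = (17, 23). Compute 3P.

Repeated addition: build up to 3P.
2P: tangent at (17, 23): λ = (3·17² + 18)/(2·23) ≡ 17/15. 15⁻¹ ≡ 29 (mod 31) since 15·29 = 435 ≡ 1, so λ ≡ 17·29 ≡ 28.
  x = λ² - 17 - 17 = 784 - 34 ≡ 6; y = λ·(17 - 6) - 23 ≡ 6. → (6, 6)
3P: (6, 6) + (17, 23). λ = (23 - 6)/(17 - 6) ≡ 17/11 mod 31. 11⁻¹ ≡ 17 (mod 31), so λ ≡ 10.
  x = λ² - 6 - 17 = 100 - 23 ≡ 15; y = λ·(6 - 15) - 6 ≡ 28. → (15, 28)

(15, 28)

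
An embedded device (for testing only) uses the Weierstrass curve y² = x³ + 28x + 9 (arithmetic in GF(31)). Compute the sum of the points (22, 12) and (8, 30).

(22, 12) + (8, 30). λ = (30 - 12)/(8 - 22) ≡ 18/17 mod 31. 17⁻¹ ≡ 11 (mod 31), so λ ≡ 12.
  x = λ² - 22 - 8 = 144 - 30 ≡ 21; y = λ·(22 - 21) - 12 ≡ 0. → (21, 0)

(21, 0)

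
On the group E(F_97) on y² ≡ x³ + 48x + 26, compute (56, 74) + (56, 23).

O

The two points share x = 56 and their y-coordinates satisfy 74 + 23 ≡ 0 (mod 97), so they are inverses. Their sum is ∞.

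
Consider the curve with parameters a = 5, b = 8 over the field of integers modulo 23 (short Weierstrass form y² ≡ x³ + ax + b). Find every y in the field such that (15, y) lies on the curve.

x³ + 5x + 8 = 3458 ≡ 8 (mod 23).
Square roots of 8 mod 23: 10 and 13 (since 10² = 100 ≡ 8).

10, 13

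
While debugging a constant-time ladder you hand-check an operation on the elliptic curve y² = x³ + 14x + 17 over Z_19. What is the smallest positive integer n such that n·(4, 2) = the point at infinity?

2P: tangent at (4, 2): λ = (3·4² + 14)/(2·2) ≡ 5/4. 4⁻¹ ≡ 5 (mod 19) since 4·5 = 20 ≡ 1, so λ ≡ 5·5 ≡ 6.
  x = λ² - 4 - 4 = 36 - 8 ≡ 9; y = λ·(4 - 9) - 2 ≡ 6. → (9, 6)
3P: (9, 6) + (4, 2). λ = (2 - 6)/(4 - 9) ≡ 15/14 mod 19. 14⁻¹ ≡ 15 (mod 19) since 14·15 = 210 ≡ 1, so λ ≡ 16.
  x = λ² - 9 - 4 = 256 - 13 ≡ 15; y = λ·(9 - 15) - 6 ≡ 12. → (15, 12)
4P: (15, 12) + (4, 2). λ = (2 - 12)/(4 - 15) ≡ 9/8 mod 19. 8⁻¹ ≡ 12 (mod 19), so λ ≡ 13.
  x = λ² - 15 - 4 = 169 - 19 ≡ 17; y = λ·(15 - 17) - 12 ≡ 0. → (17, 0)
5P: (17, 0) + (4, 2). λ = (2 - 0)/(4 - 17) ≡ 2/6 mod 19. 6⁻¹ ≡ 16 (mod 19) since 6·16 = 96 ≡ 1, so λ ≡ 13.
  x = λ² - 17 - 4 = 169 - 21 ≡ 15; y = λ·(17 - 15) - 0 ≡ 7. → (15, 7)
6P: (15, 7) + (4, 2). λ = (2 - 7)/(4 - 15) ≡ 14/8 mod 19. 8⁻¹ ≡ 12 (mod 19) since 8·12 = 96 ≡ 1, so λ ≡ 16.
  x = λ² - 15 - 4 = 256 - 19 ≡ 9; y = λ·(15 - 9) - 7 ≡ 13. → (9, 13)
7P: (9, 13) + (4, 2). λ = (2 - 13)/(4 - 9) ≡ 8/14 mod 19. 14⁻¹ ≡ 15 (mod 19) since 14·15 = 210 ≡ 1, so λ ≡ 6.
  x = λ² - 9 - 4 = 36 - 13 ≡ 4; y = λ·(9 - 4) - 13 ≡ 17. → (4, 17)
8P: (4, 17) + (4, 2): same x and y₁ ≡ -y₂, so the sum is the point at infinity.
8P = the point at infinity, so the order is 8.

8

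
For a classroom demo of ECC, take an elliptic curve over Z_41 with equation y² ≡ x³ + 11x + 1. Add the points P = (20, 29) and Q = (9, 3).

(20, 29) + (9, 3). λ = (3 - 29)/(9 - 20) ≡ 15/30 mod 41. 30⁻¹ ≡ 26 (mod 41) since 30·26 = 780 ≡ 1, so λ ≡ 21.
  x = λ² - 20 - 9 = 441 - 29 ≡ 2; y = λ·(20 - 2) - 29 ≡ 21. → (2, 21)

(2, 21)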